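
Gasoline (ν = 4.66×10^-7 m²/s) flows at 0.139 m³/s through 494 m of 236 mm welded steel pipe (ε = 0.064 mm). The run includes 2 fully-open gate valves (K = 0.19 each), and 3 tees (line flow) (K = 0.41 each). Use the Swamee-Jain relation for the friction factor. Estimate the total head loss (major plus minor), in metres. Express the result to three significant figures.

V = 4Q/(πD²) = 3.178 m/s; V²/2g = 0.5146 m
Re = 1.61×10^6, ε/D = 2.71×10^-4 → f = 0.01521 (Swamee-Jain)
Major: h_f = f(L/D)·V²/2g = 0.01521·2093·0.5146 = 16.38 m
Minor: ΣK = 1.61; h_m = ΣK·V²/2g = 0.8286 m
Total H_L = 16.38 + 0.8286 = 17.21 m

H_L ≈ 17.2 m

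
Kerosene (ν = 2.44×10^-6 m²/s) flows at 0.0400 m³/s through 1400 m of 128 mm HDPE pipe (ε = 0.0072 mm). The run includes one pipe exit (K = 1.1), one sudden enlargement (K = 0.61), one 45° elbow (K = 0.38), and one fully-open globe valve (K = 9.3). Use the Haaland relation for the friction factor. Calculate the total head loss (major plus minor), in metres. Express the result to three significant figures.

H_L ≈ 94.3 m

V = 4Q/(πD²) = 3.108 m/s; V²/2g = 0.4925 m
Re = 1.63×10^5, ε/D = 5.62×10^-5 → f = 0.01646 (Haaland)
Major: h_f = f(L/D)·V²/2g = 0.01646·10938·0.4925 = 88.68 m
Minor: ΣK = 11.4; h_m = ΣK·V²/2g = 5.610 m
Total H_L = 88.68 + 5.610 = 94.29 m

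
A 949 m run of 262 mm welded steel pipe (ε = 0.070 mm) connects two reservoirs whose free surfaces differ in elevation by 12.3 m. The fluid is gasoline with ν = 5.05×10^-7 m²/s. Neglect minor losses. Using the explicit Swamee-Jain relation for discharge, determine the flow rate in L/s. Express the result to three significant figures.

Swamee-Jain (Type II): Q = -0.965·√(gD⁵h_f/L)·ln[ε/(3.7D) + √(3.17ν²L/(gD³h_f))]
√(gD⁵h_f/L) = √(9.81·0.262⁵·12.3/949) = 0.01253
ε/(3.7D) = 7.22×10^-5; √(3.17ν²L/(gD³h_f)) = 1.88×10^-5
Q = -0.965·0.01253·ln(9.101×10^-5) = 0.1125 m³/s
Check: V = 2.09 m/s, Re = 1.08×10^6, f = 0.01540, h_f = 12.4 m ≈ 12.3 m ✓

Q ≈ 112 L/s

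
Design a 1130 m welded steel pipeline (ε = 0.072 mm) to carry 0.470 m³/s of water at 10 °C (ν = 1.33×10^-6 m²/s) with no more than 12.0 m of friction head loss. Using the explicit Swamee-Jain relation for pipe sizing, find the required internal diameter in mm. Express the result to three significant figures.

Swamee-Jain (Type III): D = 0.66·[ε^1.25·(LQ²/(gh_f))^4.75 + ν·Q^9.4·(L/(gh_f))^5.2]^0.04
LQ²/(gh_f) = 2.120; L/(gh_f) = 9.599
Term 1 = ε^1.25·(…)^4.75 = 2.36×10^-4; Term 2 = ν·Q^9.4·(…)^5.2 = 1.41×10^-4
D = 0.66·(2.36×10^-4 + 1.41×10^-4)^0.04 = 0.4815 m = 481 mm
Check: V = 2.58 m/s, Re = 9.34×10^5, f = 0.01425, h_f = 11.4 m ≈ 12.0 m ✓

D ≈ 481 mm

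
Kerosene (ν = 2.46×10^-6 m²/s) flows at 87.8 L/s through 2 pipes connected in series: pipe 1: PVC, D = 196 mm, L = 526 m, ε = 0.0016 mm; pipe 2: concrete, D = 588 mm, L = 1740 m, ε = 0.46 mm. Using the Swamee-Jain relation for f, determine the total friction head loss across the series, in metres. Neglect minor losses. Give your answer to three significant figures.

Pipe 1: V = 2.910 m/s, Re = 2.32×10^5, ε/D = 8.16×10^-6, f = 0.01518, h_1 = f(L/D)V²/2g = 17.58 m
Pipe 2: V = 0.3233 m/s, Re = 7.73×10^4, ε/D = 7.82×10^-4, f = 0.02219, h_2 = f(L/D)V²/2g = 0.3500 m
Series → Q common, losses add: H = Σh = 17.93 m

H ≈ 17.9 m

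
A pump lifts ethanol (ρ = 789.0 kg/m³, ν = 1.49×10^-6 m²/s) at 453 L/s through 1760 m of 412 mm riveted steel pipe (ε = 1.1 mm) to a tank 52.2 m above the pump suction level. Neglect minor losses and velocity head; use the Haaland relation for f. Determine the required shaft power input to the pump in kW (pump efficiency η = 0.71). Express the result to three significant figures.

V = 4Q/(πD²) = 3.398 m/s; Re = 9.40×10^5; ε/D = 0.00267; f = 0.02552
h_f = f(L/D)V²/2g = 64.16 m
Total head H = z + h_f = 52.2 + 64.16 = 116.4 m
P_hyd = ρgQH = 789.0·9.81·0.453·116.4 = 408.0 kW
P_shaft = P_hyd/η = 408.0/0.71 = 574.6 kW

P_shaft ≈ 575 kW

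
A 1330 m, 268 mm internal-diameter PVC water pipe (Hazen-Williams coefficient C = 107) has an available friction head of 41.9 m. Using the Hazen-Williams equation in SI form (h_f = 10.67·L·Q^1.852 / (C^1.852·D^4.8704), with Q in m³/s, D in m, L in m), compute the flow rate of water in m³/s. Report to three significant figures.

Rearranging: Q = [h_f·C^1.852·D^4.8704 / (10.67·L)]^(1/1.852)
Q = [41.9·107^1.852·0.268^4.8704 / (10.67·1330)]^0.540 = 0.1444 m³/s

Q ≈ 0.144 m³/s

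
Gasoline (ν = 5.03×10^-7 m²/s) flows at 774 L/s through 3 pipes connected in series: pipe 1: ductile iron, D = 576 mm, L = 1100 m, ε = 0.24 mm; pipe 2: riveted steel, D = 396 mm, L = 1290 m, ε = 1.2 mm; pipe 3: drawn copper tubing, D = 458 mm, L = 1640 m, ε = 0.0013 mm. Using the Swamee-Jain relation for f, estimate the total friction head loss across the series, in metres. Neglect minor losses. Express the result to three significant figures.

H ≈ 224 m

Pipe 1: V = 2.970 m/s, Re = 3.40×10^6, ε/D = 4.17×10^-4, f = 0.01627, h_1 = f(L/D)V²/2g = 13.97 m
Pipe 2: V = 6.284 m/s, Re = 4.95×10^6, ε/D = 0.00303, f = 0.02629, h_2 = f(L/D)V²/2g = 172.4 m
Pipe 3: V = 4.698 m/s, Re = 4.28×10^6, ε/D = 2.84×10^-6, f = 0.009395, h_3 = f(L/D)V²/2g = 37.85 m
Series → Q common, losses add: H = Σh = 224.2 m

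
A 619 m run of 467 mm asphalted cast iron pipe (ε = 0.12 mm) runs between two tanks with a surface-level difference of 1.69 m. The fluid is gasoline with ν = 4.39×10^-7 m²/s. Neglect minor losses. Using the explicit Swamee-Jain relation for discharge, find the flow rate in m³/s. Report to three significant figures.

Swamee-Jain (Type II): Q = -0.965·√(gD⁵h_f/L)·ln[ε/(3.7D) + √(3.17ν²L/(gD³h_f))]
√(gD⁵h_f/L) = √(9.81·0.467⁵·1.69/619) = 0.02439
ε/(3.7D) = 6.94×10^-5; √(3.17ν²L/(gD³h_f)) = 1.50×10^-5
Q = -0.965·0.02439·ln(8.441×10^-5) = 0.2208 m³/s
Check: V = 1.29 m/s, Re = 1.37×10^6, f = 0.01515, h_f = 1.70 m ≈ 1.69 m ✓

Q ≈ 0.221 m³/s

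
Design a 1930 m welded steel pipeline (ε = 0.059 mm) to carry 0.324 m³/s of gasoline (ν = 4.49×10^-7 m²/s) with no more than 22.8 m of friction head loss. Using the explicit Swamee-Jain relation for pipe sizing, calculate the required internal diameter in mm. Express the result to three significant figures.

Swamee-Jain (Type III): D = 0.66·[ε^1.25·(LQ²/(gh_f))^4.75 + ν·Q^9.4·(L/(gh_f))^5.2]^0.04
LQ²/(gh_f) = 0.9058; L/(gh_f) = 8.629
Term 1 = ε^1.25·(…)^4.75 = 3.23×10^-6; Term 2 = ν·Q^9.4·(…)^5.2 = 8.29×10^-7
D = 0.66·(3.23×10^-6 + 8.29×10^-7)^0.04 = 0.4017 m = 402 mm
Check: V = 2.56 m/s, Re = 2.29×10^6, f = 0.01354, h_f = 21.7 m ≈ 22.8 m ✓

D ≈ 402 mm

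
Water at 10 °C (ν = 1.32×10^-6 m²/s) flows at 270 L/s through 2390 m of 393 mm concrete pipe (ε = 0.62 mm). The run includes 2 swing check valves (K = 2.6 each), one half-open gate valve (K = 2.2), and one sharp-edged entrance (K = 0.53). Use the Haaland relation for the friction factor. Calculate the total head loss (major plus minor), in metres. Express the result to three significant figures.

H_L ≈ 36.3 m

V = 4Q/(πD²) = 2.226 m/s; V²/2g = 0.2525 m
Re = 6.63×10^5, ε/D = 0.00158 → f = 0.02234 (Haaland)
Major: h_f = f(L/D)·V²/2g = 0.02234·6081·0.2525 = 34.31 m
Minor: ΣK = 7.93; h_m = ΣK·V²/2g = 2.002 m
Total H_L = 34.31 + 2.002 = 36.31 m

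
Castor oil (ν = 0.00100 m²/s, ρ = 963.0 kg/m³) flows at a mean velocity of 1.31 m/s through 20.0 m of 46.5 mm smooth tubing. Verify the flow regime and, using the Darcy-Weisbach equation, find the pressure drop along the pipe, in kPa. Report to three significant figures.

Re = VD/ν = 1.31·0.04650/0.00100 = 60.9 → laminar (Re < 2300)
f = 64/Re = 1.051
h_f = f(L/D)V²/(2g) = 1.051·(20.0/0.04650)·1.31²/(2·9.81) = 39.53 m
Δp = ρg·h_f = 963.0·9.81·39.53 = 373.4 kPa

Δp ≈ 373 kPa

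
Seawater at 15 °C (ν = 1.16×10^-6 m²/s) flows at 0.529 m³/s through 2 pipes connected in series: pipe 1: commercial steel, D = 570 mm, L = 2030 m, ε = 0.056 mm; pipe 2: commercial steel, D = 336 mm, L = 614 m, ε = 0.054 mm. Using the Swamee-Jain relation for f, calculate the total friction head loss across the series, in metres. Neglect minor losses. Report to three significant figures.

H ≈ 56.6 m

Pipe 1: V = 2.073 m/s, Re = 1.02×10^6, ε/D = 9.82×10^-5, f = 0.01346, h_1 = f(L/D)V²/2g = 10.50 m
Pipe 2: V = 5.966 m/s, Re = 1.73×10^6, ε/D = 1.61×10^-4, f = 0.01390, h_2 = f(L/D)V²/2g = 46.08 m
Series → Q common, losses add: H = Σh = 56.58 m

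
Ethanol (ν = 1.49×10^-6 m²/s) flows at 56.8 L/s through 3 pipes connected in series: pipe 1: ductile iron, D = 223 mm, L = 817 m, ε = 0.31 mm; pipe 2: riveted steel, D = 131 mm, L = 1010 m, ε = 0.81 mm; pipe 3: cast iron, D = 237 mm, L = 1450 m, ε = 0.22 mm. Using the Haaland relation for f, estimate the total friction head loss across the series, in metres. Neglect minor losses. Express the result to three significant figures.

Pipe 1: V = 1.454 m/s, Re = 2.18×10^5, ε/D = 0.00139, f = 0.02227, h_1 = f(L/D)V²/2g = 8.797 m
Pipe 2: V = 4.214 m/s, Re = 3.71×10^5, ε/D = 0.00618, f = 0.03269, h_2 = f(L/D)V²/2g = 228.1 m
Pipe 3: V = 1.288 m/s, Re = 2.05×10^5, ε/D = 9.28×10^-4, f = 0.02059, h_3 = f(L/D)V²/2g = 10.65 m
Series → Q common, losses add: H = Σh = 247.6 m

H ≈ 248 m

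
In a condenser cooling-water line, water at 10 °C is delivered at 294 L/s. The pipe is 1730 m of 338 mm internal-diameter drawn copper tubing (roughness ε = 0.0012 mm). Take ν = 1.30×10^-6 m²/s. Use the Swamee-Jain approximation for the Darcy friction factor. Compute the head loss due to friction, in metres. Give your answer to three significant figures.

V = 4Q/(πD²) = 4·0.294/(π·0.338²) = 3.277 m/s
Re = VD/ν = 3.277·0.338/1.30×10^-6 = 8.52×10^5 → turbulent
ε/D = 0.0012/338 = 3.55×10^-6
Swamee-Jain: f = 0.01201
h_f = f(L/D)V²/(2g) = 0.01201·(1730/0.338)·3.277²/(2·9.81) = 33.63 m

h_f ≈ 33.6 m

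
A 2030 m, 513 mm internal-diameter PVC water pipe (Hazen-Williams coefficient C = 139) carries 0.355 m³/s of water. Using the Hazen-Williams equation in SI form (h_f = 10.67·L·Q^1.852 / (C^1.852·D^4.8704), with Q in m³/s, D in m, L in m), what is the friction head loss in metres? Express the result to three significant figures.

h_f = 10.67·2030·0.355^1.852 / (139^1.852·0.513^4.8704) = 8.824 m

h_f ≈ 8.82 m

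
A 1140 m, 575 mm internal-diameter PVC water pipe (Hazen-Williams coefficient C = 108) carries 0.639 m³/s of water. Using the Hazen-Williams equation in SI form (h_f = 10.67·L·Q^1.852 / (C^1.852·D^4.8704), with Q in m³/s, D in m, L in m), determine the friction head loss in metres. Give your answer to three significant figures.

h_f = 10.67·1140·0.639^1.852 / (108^1.852·0.575^4.8704) = 13.47 m

h_f ≈ 13.5 m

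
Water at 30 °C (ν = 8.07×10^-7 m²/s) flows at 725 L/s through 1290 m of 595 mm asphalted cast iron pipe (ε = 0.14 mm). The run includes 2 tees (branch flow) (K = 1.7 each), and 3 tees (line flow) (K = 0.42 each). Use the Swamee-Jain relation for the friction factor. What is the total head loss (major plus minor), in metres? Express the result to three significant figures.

H_L ≈ 12.7 m

V = 4Q/(πD²) = 2.607 m/s; V²/2g = 0.3465 m
Re = 1.92×10^6, ε/D = 2.35×10^-4 → f = 0.01475 (Swamee-Jain)
Major: h_f = f(L/D)·V²/2g = 0.01475·2168·0.3465 = 11.08 m
Minor: ΣK = 4.66; h_m = ΣK·V²/2g = 1.615 m
Total H_L = 11.08 + 1.615 = 12.69 m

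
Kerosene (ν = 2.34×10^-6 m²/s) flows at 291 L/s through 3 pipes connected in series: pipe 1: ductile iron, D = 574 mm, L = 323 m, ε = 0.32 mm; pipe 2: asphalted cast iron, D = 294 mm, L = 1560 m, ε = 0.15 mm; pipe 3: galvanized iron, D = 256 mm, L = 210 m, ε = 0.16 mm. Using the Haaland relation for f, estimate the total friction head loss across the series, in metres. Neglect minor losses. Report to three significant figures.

Pipe 1: V = 1.125 m/s, Re = 2.76×10^5, ε/D = 5.57×10^-4, f = 0.01850, h_1 = f(L/D)V²/2g = 0.6709 m
Pipe 2: V = 4.287 m/s, Re = 5.39×10^5, ε/D = 5.10×10^-4, f = 0.01759, h_2 = f(L/D)V²/2g = 87.39 m
Pipe 3: V = 5.654 m/s, Re = 6.19×10^5, ε/D = 6.25×10^-4, f = 0.01820, h_3 = f(L/D)V²/2g = 24.32 m
Series → Q common, losses add: H = Σh = 112.4 m

H ≈ 112 m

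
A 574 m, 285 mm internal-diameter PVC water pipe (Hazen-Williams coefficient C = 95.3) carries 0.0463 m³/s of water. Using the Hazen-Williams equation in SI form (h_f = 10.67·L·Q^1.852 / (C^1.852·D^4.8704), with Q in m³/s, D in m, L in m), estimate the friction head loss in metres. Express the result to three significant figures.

h_f = 10.67·574·0.0463^1.852 / (95.3^1.852·0.285^4.8704) = 2.021 m

h_f ≈ 2.02 m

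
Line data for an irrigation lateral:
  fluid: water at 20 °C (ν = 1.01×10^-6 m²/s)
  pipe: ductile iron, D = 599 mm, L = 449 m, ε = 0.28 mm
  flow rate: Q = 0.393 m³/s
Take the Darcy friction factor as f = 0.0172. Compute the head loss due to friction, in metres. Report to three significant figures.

h_f ≈ 1.28 m

V = 4Q/(πD²) = 4·0.393/(π·0.599²) = 1.395 m/s
h_f = f(L/D)V²/(2g) = 0.01720·(449/0.599)·1.395²/(2·9.81) = 1.278 m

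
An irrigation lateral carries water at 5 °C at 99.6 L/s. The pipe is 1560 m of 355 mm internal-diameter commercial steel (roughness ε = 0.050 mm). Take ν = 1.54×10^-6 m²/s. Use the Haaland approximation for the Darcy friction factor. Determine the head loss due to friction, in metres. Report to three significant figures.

h_f ≈ 3.66 m

V = 4Q/(πD²) = 4·0.0996/(π·0.355²) = 1.006 m/s
Re = VD/ν = 1.006·0.355/1.54×10^-6 = 2.32×10^5 → turbulent
ε/D = 0.050/355 = 1.41×10^-4
Haaland: f = 0.01613
h_f = f(L/D)V²/(2g) = 0.01613·(1560/0.355)·1.006²/(2·9.81) = 3.657 m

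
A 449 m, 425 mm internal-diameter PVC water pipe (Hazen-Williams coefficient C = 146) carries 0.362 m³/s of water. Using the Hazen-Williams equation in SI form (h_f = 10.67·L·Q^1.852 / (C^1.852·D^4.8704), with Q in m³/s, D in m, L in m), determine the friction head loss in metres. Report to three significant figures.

h_f ≈ 4.62 m

h_f = 10.67·449·0.362^1.852 / (146^1.852·0.425^4.8704) = 4.620 m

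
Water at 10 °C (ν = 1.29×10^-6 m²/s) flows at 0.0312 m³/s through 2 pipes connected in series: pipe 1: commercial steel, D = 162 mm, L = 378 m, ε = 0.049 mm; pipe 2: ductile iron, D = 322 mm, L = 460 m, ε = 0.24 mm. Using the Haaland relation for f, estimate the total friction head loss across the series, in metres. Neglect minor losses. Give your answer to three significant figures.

H ≈ 5.03 m

Pipe 1: V = 1.514 m/s, Re = 1.90×10^5, ε/D = 3.02×10^-4, f = 0.01762, h_1 = f(L/D)V²/2g = 4.802 m
Pipe 2: V = 0.3831 m/s, Re = 9.56×10^4, ε/D = 7.45×10^-4, f = 0.02114, h_2 = f(L/D)V²/2g = 0.2260 m
Series → Q common, losses add: H = Σh = 5.028 m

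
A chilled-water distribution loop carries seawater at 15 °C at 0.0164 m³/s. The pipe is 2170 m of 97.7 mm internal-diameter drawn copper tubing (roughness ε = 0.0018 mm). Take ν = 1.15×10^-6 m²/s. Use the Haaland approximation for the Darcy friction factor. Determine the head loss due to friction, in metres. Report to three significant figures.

h_f ≈ 85.8 m

V = 4Q/(πD²) = 4·0.0164/(π·0.0977²) = 2.188 m/s
Re = VD/ν = 2.188·0.0977/1.15×10^-6 = 1.86×10^5 → turbulent
ε/D = 0.0018/97.7 = 1.84×10^-5
Haaland: f = 0.01583
h_f = f(L/D)V²/(2g) = 0.01583·(2170/0.0977)·2.188²/(2·9.81) = 85.77 m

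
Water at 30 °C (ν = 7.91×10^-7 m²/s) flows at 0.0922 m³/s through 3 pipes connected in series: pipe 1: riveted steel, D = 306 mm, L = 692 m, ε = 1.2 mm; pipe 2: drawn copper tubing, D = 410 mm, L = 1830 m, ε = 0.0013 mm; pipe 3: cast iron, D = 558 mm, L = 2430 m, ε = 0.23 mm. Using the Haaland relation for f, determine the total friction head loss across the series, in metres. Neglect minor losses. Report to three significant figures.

H ≈ 7.27 m

Pipe 1: V = 1.254 m/s, Re = 4.85×10^5, ε/D = 0.00392, f = 0.02852, h_1 = f(L/D)V²/2g = 5.167 m
Pipe 2: V = 0.6984 m/s, Re = 3.62×10^5, ε/D = 3.17×10^-6, f = 0.01388, h_2 = f(L/D)V²/2g = 1.540 m
Pipe 3: V = 0.3770 m/s, Re = 2.66×10^5, ε/D = 4.12×10^-4, f = 0.01771, h_3 = f(L/D)V²/2g = 0.5587 m
Series → Q common, losses add: H = Σh = 7.265 m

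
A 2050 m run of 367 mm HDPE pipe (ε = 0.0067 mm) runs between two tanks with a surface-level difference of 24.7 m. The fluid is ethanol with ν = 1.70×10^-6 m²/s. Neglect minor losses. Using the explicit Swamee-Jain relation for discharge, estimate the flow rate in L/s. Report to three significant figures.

Q ≈ 271 L/s

Swamee-Jain (Type II): Q = -0.965·√(gD⁵h_f/L)·ln[ε/(3.7D) + √(3.17ν²L/(gD³h_f))]
√(gD⁵h_f/L) = √(9.81·0.367⁵·24.7/2050) = 0.02805
ε/(3.7D) = 4.93×10^-6; √(3.17ν²L/(gD³h_f)) = 3.96×10^-5
Q = -0.965·0.02805·ln(4.453×10^-5) = 0.2712 m³/s
Check: V = 2.56 m/s, Re = 5.54×10^5, f = 0.01316, h_f = 24.6 m ≈ 24.7 m ✓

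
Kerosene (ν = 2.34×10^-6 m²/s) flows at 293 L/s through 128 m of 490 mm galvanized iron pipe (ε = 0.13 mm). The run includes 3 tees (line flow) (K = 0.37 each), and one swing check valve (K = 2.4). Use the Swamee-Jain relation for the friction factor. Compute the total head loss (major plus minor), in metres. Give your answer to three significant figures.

V = 4Q/(πD²) = 1.554 m/s; V²/2g = 0.1230 m
Re = 3.25×10^5, ε/D = 2.65×10^-4 → f = 0.01668 (Swamee-Jain)
Major: h_f = f(L/D)·V²/2g = 0.01668·261.2·0.1230 = 0.5362 m
Minor: ΣK = 3.51; h_m = ΣK·V²/2g = 0.4319 m
Total H_L = 0.5362 + 0.4319 = 0.9681 m

H_L ≈ 0.968 m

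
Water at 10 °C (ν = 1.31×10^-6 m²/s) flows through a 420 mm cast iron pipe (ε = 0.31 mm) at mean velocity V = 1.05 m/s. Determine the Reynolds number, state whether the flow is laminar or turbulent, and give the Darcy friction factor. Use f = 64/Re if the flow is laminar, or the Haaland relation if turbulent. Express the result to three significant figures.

Re = VD/ν = 1.050·0.420/1.31×10^-6 = 3.37×10^5
Re > 4000 → turbulent; ε/D = 7.38×10^-4
Haaland: f = 0.01923

Re ≈ 3.37×10^5; turbulent; f ≈ 0.0192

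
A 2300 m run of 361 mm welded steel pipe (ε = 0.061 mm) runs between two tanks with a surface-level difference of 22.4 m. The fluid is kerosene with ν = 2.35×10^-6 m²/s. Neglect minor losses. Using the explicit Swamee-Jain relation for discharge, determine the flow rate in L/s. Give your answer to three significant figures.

Swamee-Jain (Type II): Q = -0.965·√(gD⁵h_f/L)·ln[ε/(3.7D) + √(3.17ν²L/(gD³h_f))]
√(gD⁵h_f/L) = √(9.81·0.361⁵·22.4/2300) = 0.02420
ε/(3.7D) = 4.57×10^-5; √(3.17ν²L/(gD³h_f)) = 6.24×10^-5
Q = -0.965·0.02420·ln(1.081×10^-4) = 0.2133 m³/s
Check: V = 2.08 m/s, Re = 3.20×10^5, f = 0.01593, h_f = 22.5 m ≈ 22.4 m ✓

Q ≈ 213 L/s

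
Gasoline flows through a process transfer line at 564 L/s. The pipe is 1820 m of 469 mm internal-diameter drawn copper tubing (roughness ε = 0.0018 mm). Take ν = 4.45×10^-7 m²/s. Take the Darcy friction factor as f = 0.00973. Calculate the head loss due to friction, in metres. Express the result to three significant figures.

h_f ≈ 20.5 m

V = 4Q/(πD²) = 4·0.564/(π·0.469²) = 3.265 m/s
h_f = f(L/D)V²/(2g) = 0.009730·(1820/0.469)·3.265²/(2·9.81) = 20.51 m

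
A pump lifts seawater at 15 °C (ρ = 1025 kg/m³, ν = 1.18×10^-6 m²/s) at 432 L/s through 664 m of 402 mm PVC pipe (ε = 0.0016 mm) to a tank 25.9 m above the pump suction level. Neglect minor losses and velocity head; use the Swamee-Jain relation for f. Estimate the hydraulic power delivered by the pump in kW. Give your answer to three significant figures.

P_hyd ≈ 161 kW

V = 4Q/(πD²) = 3.404 m/s; Re = 1.16×10^6; ε/D = 3.98×10^-6; f = 0.01143
h_f = f(L/D)V²/2g = 11.15 m
Total head H = z + h_f = 25.9 + 11.15 = 37.05 m
P_hyd = ρgQH = 1025·9.81·0.432·37.05 = 160.9 kW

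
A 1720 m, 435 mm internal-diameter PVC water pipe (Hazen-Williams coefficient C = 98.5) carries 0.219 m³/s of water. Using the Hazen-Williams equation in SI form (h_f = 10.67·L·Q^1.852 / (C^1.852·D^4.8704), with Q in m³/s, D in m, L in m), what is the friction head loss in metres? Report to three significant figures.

h_f = 10.67·1720·0.219^1.852 / (98.5^1.852·0.435^4.8704) = 12.91 m

h_f ≈ 12.9 m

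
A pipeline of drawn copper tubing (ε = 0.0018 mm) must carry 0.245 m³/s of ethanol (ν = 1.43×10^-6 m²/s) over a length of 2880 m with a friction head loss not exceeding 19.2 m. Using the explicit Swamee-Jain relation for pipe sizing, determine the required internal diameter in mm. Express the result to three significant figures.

D ≈ 401 mm

Swamee-Jain (Type III): D = 0.66·[ε^1.25·(LQ²/(gh_f))^4.75 + ν·Q^9.4·(L/(gh_f))^5.2]^0.04
LQ²/(gh_f) = 0.9178; L/(gh_f) = 15.29
Term 1 = ε^1.25·(…)^4.75 = 4.39×10^-8; Term 2 = ν·Q^9.4·(…)^5.2 = 3.74×10^-6
D = 0.66·(4.39×10^-8 + 3.74×10^-6)^0.04 = 0.4005 m = 401 mm
Check: V = 1.94 m/s, Re = 5.45×10^5, f = 0.01297, h_f = 18.0 m ≈ 19.2 m ✓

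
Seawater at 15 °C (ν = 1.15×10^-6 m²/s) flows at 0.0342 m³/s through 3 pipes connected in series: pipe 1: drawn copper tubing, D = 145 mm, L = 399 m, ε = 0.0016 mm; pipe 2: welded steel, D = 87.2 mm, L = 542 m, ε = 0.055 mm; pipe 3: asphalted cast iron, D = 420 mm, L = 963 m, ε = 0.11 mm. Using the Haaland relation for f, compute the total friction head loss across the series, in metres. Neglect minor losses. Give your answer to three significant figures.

H ≈ 201 m

Pipe 1: V = 2.071 m/s, Re = 2.61×10^5, ε/D = 1.10×10^-5, f = 0.01480, h_1 = f(L/D)V²/2g = 8.906 m
Pipe 2: V = 5.727 m/s, Re = 4.34×10^5, ε/D = 6.31×10^-4, f = 0.01846, h_2 = f(L/D)V²/2g = 191.8 m
Pipe 3: V = 0.2469 m/s, Re = 9.02×10^4, ε/D = 2.62×10^-4, f = 0.01934, h_3 = f(L/D)V²/2g = 0.1377 m
Series → Q common, losses add: H = Σh = 200.9 m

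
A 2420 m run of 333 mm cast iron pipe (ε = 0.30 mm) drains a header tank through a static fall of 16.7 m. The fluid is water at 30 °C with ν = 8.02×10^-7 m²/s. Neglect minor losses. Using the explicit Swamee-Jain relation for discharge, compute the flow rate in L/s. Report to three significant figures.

Swamee-Jain (Type II): Q = -0.965·√(gD⁵h_f/L)·ln[ε/(3.7D) + √(3.17ν²L/(gD³h_f))]
√(gD⁵h_f/L) = √(9.81·0.333⁵·16.7/2420) = 0.01665
ε/(3.7D) = 2.43×10^-4; √(3.17ν²L/(gD³h_f)) = 2.86×10^-5
Q = -0.965·0.01665·ln(2.720×10^-4) = 0.1319 m³/s
Check: V = 1.51 m/s, Re = 6.29×10^5, f = 0.01977, h_f = 16.8 m ≈ 16.7 m ✓

Q ≈ 132 L/s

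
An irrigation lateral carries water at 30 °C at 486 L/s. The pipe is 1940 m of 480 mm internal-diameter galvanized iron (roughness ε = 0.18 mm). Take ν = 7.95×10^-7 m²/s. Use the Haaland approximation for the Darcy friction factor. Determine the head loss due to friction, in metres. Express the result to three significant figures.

h_f ≈ 23.8 m

V = 4Q/(πD²) = 4·0.486/(π·0.480²) = 2.686 m/s
Re = VD/ν = 2.686·0.480/7.95×10^-7 = 1.62×10^6 → turbulent
ε/D = 0.18/480 = 3.75×10^-4
Haaland: f = 0.01604
h_f = f(L/D)V²/(2g) = 0.01604·(1940/0.480)·2.686²/(2·9.81) = 23.84 m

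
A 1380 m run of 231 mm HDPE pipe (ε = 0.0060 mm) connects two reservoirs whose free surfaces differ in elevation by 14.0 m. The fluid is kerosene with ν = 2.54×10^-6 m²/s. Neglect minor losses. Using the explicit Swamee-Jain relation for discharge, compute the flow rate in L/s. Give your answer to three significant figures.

Q ≈ 69.5 L/s

Swamee-Jain (Type II): Q = -0.965·√(gD⁵h_f/L)·ln[ε/(3.7D) + √(3.17ν²L/(gD³h_f))]
√(gD⁵h_f/L) = √(9.81·0.231⁵·14.0/1380) = 0.008091
ε/(3.7D) = 7.02×10^-6; √(3.17ν²L/(gD³h_f)) = 1.29×10^-4
Q = -0.965·0.008091·ln(1.361×10^-4) = 0.06950 m³/s
Check: V = 1.66 m/s, Re = 1.51×10^5, f = 0.01662, h_f = 13.9 m ≈ 14.0 m ✓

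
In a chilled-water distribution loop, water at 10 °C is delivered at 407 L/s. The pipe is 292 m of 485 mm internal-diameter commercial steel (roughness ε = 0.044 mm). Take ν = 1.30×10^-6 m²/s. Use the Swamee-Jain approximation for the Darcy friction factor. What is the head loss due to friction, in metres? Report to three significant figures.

V = 4Q/(πD²) = 4·0.407/(π·0.485²) = 2.203 m/s
Re = VD/ν = 2.203·0.485/1.30×10^-6 = 8.22×10^5 → turbulent
ε/D = 0.044/485 = 9.07×10^-5
Swamee-Jain: f = 0.01361
h_f = f(L/D)V²/(2g) = 0.01361·(292/0.485)·2.203²/(2·9.81) = 2.027 m

h_f ≈ 2.03 m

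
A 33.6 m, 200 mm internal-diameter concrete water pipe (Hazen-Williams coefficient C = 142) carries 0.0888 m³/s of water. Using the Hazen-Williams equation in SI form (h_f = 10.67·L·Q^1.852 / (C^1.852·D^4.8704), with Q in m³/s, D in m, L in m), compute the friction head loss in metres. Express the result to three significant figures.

h_f = 10.67·33.6·0.0888^1.852 / (142^1.852·0.200^4.8704) = 1.060 m

h_f ≈ 1.06 m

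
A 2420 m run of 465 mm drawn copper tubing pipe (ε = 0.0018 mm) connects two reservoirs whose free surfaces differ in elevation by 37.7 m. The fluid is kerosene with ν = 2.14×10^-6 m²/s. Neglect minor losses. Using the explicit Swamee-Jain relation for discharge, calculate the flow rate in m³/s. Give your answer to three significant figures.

Q ≈ 0.576 m³/s

Swamee-Jain (Type II): Q = -0.965·√(gD⁵h_f/L)·ln[ε/(3.7D) + √(3.17ν²L/(gD³h_f))]
√(gD⁵h_f/L) = √(9.81·0.465⁵·37.7/2420) = 0.05764
ε/(3.7D) = 1.05×10^-6; √(3.17ν²L/(gD³h_f)) = 3.07×10^-5
Q = -0.965·0.05764·ln(3.178×10^-5) = 0.5761 m³/s
Check: V = 3.39 m/s, Re = 7.37×10^5, f = 0.01231, h_f = 37.6 m ≈ 37.7 m ✓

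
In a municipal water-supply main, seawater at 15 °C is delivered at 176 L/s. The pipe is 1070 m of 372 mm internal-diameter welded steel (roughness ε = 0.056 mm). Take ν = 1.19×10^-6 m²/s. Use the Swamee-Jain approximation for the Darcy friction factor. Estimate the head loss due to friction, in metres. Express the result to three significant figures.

V = 4Q/(πD²) = 4·0.176/(π·0.372²) = 1.619 m/s
Re = VD/ν = 1.619·0.372/1.19×10^-6 = 5.06×10^5 → turbulent
ε/D = 0.056/372 = 1.51×10^-4
Swamee-Jain: f = 0.01501
h_f = f(L/D)V²/(2g) = 0.01501·(1070/0.372)·1.619²/(2·9.81) = 5.769 m

h_f ≈ 5.77 m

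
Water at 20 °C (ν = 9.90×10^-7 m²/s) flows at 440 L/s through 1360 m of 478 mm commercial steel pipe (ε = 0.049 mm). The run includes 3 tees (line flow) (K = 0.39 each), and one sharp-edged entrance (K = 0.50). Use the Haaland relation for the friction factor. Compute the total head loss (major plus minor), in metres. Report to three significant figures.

H_L ≈ 12.0 m

V = 4Q/(πD²) = 2.452 m/s; V²/2g = 0.3064 m
Re = 1.18×10^6, ε/D = 1.03×10^-4 → f = 0.01319 (Haaland)
Major: h_f = f(L/D)·V²/2g = 0.01319·2845·0.3064 = 11.50 m
Minor: ΣK = 1.67; h_m = ΣK·V²/2g = 0.5117 m
Total H_L = 11.50 + 0.5117 = 12.01 m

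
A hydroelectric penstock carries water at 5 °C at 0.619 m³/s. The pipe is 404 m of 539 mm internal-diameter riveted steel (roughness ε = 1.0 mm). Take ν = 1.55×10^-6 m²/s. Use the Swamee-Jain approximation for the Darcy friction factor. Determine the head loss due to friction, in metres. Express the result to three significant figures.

V = 4Q/(πD²) = 4·0.619/(π·0.539²) = 2.713 m/s
Re = VD/ν = 2.713·0.539/1.55×10^-6 = 9.43×10^5 → turbulent
ε/D = 1.0/539 = 0.00186
Swamee-Jain: f = 0.02325
h_f = f(L/D)V²/(2g) = 0.02325·(404/0.539)·2.713²/(2·9.81) = 6.536 m

h_f ≈ 6.54 m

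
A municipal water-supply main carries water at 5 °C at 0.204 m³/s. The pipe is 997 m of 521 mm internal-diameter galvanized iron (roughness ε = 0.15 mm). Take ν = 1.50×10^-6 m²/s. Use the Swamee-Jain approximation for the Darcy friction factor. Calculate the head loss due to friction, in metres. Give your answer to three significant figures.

h_f ≈ 1.50 m

V = 4Q/(πD²) = 4·0.204/(π·0.521²) = 0.9569 m/s
Re = VD/ν = 0.9569·0.521/1.50×10^-6 = 3.32×10^5 → turbulent
ε/D = 0.15/521 = 2.88×10^-4
Swamee-Jain: f = 0.01682
h_f = f(L/D)V²/(2g) = 0.01682·(997/0.521)·0.9569²/(2·9.81) = 1.502 m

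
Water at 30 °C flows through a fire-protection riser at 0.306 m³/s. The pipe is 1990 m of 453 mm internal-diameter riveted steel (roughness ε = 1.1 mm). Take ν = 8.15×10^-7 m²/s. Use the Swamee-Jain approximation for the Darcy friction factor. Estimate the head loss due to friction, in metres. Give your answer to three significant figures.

h_f ≈ 20.1 m

V = 4Q/(πD²) = 4·0.306/(π·0.453²) = 1.899 m/s
Re = VD/ν = 1.899·0.453/8.15×10^-7 = 1.06×10^6 → turbulent
ε/D = 1.1/453 = 0.00243
Swamee-Jain: f = 0.02490
h_f = f(L/D)V²/(2g) = 0.02490·(1990/0.453)·1.899²/(2·9.81) = 20.10 m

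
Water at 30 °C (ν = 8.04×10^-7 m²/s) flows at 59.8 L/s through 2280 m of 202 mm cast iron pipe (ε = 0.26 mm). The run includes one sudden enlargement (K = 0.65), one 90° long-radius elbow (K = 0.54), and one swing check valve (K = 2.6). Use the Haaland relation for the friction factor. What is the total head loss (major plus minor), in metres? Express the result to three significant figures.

V = 4Q/(πD²) = 1.866 m/s; V²/2g = 0.1775 m
Re = 4.69×10^5, ε/D = 0.00129 → f = 0.02141 (Haaland)
Major: h_f = f(L/D)·V²/2g = 0.02141·11287·0.1775 = 42.88 m
Minor: ΣK = 3.79; h_m = ΣK·V²/2g = 0.6726 m
Total H_L = 42.88 + 0.6726 = 43.55 m

H_L ≈ 43.6 m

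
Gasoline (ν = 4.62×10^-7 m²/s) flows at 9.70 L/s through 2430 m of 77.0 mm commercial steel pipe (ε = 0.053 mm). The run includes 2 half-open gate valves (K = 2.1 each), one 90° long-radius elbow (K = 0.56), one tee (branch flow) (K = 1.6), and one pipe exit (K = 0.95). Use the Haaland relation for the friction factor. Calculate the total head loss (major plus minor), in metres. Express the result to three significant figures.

H_L ≈ 134 m

V = 4Q/(πD²) = 2.083 m/s; V²/2g = 0.2212 m
Re = 3.47×10^5, ε/D = 6.88×10^-4 → f = 0.01895 (Haaland)
Major: h_f = f(L/D)·V²/2g = 0.01895·31558·0.2212 = 132.3 m
Minor: ΣK = 7.31; h_m = ΣK·V²/2g = 1.617 m
Total H_L = 132.3 + 1.617 = 133.9 m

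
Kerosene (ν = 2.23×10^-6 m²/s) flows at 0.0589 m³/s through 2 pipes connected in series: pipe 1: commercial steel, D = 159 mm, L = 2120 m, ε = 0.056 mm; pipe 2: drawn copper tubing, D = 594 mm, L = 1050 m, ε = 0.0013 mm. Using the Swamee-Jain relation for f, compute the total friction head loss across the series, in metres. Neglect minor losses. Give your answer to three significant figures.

Pipe 1: V = 2.966 m/s, Re = 2.12×10^5, ε/D = 3.52×10^-4, f = 0.01800, h_1 = f(L/D)V²/2g = 107.7 m
Pipe 2: V = 0.2125 m/s, Re = 5.66×10^4, ε/D = 2.19×10^-6, f = 0.02020, h_2 = f(L/D)V²/2g = 0.08222 m
Series → Q common, losses add: H = Σh = 107.7 m

H ≈ 108 m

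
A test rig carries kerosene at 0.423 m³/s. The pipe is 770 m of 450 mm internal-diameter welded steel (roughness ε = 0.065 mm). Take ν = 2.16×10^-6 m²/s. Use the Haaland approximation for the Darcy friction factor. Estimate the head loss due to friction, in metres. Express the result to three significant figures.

h_f ≈ 9.01 m

V = 4Q/(πD²) = 4·0.423/(π·0.450²) = 2.660 m/s
Re = VD/ν = 2.660·0.450/2.16×10^-6 = 5.54×10^5 → turbulent
ε/D = 0.065/450 = 1.44×10^-4
Haaland: f = 0.01460
h_f = f(L/D)V²/(2g) = 0.01460·(770/0.450)·2.660²/(2·9.81) = 9.006 m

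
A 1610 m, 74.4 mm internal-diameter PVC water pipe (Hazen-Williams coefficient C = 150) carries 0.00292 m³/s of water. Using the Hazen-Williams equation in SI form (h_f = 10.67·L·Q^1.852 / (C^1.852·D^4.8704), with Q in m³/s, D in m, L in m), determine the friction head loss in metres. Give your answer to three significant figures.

h_f = 10.67·1610·0.00292^1.852 / (150^1.852·0.0744^4.8704) = 10.15 m

h_f ≈ 10.2 m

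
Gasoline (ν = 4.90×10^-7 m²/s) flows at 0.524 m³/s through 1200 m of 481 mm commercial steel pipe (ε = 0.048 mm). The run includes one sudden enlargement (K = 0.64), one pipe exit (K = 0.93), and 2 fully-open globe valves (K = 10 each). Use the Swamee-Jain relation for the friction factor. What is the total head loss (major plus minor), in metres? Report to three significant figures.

V = 4Q/(πD²) = 2.884 m/s; V²/2g = 0.4238 m
Re = 2.83×10^6, ε/D = 9.98×10^-5 → f = 0.01266 (Swamee-Jain)
Major: h_f = f(L/D)·V²/2g = 0.01266·2495·0.4238 = 13.38 m
Minor: ΣK = 21.6; h_m = ΣK·V²/2g = 9.142 m
Total H_L = 13.38 + 9.142 = 22.52 m

H_L ≈ 22.5 m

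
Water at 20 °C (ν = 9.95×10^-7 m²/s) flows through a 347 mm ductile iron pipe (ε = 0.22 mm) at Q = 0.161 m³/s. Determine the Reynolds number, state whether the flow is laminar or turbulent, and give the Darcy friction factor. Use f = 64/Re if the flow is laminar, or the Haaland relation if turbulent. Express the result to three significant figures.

Re ≈ 5.94×10^5; turbulent; f ≈ 0.0183

V = 4Q/(πD²) = 1.702 m/s
Re = VD/ν = 1.702·0.347/9.95×10^-7 = 5.94×10^5
Re > 4000 → turbulent; ε/D = 6.34×10^-4
Haaland: f = 0.01827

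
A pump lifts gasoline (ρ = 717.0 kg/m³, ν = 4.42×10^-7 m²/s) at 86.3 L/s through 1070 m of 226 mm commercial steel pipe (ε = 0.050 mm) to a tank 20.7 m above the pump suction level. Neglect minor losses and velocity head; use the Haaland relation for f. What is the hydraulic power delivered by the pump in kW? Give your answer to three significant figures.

V = 4Q/(πD²) = 2.151 m/s; Re = 1.10×10^6; ε/D = 2.21×10^-4; f = 0.01477
h_f = f(L/D)V²/2g = 16.49 m
Total head H = z + h_f = 20.7 + 16.49 = 37.19 m
P_hyd = ρgQH = 717.0·9.81·0.0863·37.19 = 22.57 kW

P_hyd ≈ 22.6 kW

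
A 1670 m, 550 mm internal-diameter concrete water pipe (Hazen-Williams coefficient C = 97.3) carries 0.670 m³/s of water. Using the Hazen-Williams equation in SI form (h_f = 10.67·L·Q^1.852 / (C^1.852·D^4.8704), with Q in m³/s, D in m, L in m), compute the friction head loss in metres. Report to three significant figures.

h_f = 10.67·1670·0.670^1.852 / (97.3^1.852·0.550^4.8704) = 32.46 m

h_f ≈ 32.5 m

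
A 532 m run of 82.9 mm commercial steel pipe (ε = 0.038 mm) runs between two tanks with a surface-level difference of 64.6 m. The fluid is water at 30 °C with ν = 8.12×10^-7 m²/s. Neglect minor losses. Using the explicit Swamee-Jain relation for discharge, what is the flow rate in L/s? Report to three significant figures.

Swamee-Jain (Type II): Q = -0.965·√(gD⁵h_f/L)·ln[ε/(3.7D) + √(3.17ν²L/(gD³h_f))]
√(gD⁵h_f/L) = √(9.81·0.0829⁵·64.6/532) = 0.002160
ε/(3.7D) = 1.24×10^-4; √(3.17ν²L/(gD³h_f)) = 5.55×10^-5
Q = -0.965·0.002160·ln(1.794×10^-4) = 0.01798 m³/s
Check: V = 3.33 m/s, Re = 3.40×10^5, f = 0.01792, h_f = 65.0 m ≈ 64.6 m ✓

Q ≈ 18.0 L/s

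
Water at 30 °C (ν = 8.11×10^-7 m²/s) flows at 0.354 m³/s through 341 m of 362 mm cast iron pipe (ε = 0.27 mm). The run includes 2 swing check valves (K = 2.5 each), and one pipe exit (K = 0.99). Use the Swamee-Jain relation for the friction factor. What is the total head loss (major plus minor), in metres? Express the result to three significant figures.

H_L ≈ 14.2 m

V = 4Q/(πD²) = 3.440 m/s; V²/2g = 0.6030 m
Re = 1.54×10^6, ε/D = 7.46×10^-4 → f = 0.01863 (Swamee-Jain)
Major: h_f = f(L/D)·V²/2g = 0.01863·942.0·0.6030 = 10.58 m
Minor: ΣK = 5.99; h_m = ΣK·V²/2g = 3.612 m
Total H_L = 10.58 + 3.612 = 14.19 m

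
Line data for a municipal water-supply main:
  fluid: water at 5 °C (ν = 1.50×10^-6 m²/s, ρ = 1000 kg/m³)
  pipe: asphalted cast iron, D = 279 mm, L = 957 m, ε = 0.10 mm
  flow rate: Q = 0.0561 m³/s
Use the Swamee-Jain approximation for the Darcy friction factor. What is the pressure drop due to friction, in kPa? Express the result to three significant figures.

V = 4Q/(πD²) = 4·0.0561/(π·0.279²) = 0.9176 m/s
Re = VD/ν = 0.9176·0.279/1.50×10^-6 = 1.71×10^5 → turbulent
ε/D = 0.10/279 = 3.58×10^-4
Swamee-Jain: f = 0.01846
h_f = f(L/D)V²/(2g) = 0.01846·(957/0.279)·0.9176²/(2·9.81) = 2.718 m
Δp = ρg·h_f = 1000·9.81·2.718 = 26.66 kPa

Δp ≈ 26.7 kPa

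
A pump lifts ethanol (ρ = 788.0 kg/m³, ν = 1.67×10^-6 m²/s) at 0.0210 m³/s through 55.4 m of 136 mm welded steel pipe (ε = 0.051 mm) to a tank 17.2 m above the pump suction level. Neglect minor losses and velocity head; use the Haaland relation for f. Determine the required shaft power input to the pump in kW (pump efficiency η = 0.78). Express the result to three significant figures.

V = 4Q/(πD²) = 1.446 m/s; Re = 1.18×10^5; ε/D = 3.75×10^-4; f = 0.01910
h_f = f(L/D)V²/2g = 0.8286 m
Total head H = z + h_f = 17.2 + 0.8286 = 18.03 m
P_hyd = ρgQH = 788.0·9.81·0.0210·18.03 = 2.927 kW
P_shaft = P_hyd/η = 2.927/0.78 = 3.752 kW

P_shaft ≈ 3.75 kW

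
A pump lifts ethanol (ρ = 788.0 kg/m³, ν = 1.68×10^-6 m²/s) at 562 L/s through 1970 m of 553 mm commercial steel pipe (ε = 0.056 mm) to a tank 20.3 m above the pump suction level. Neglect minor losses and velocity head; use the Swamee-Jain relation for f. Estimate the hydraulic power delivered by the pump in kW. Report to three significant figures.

P_hyd ≈ 148 kW

V = 4Q/(πD²) = 2.340 m/s; Re = 7.70×10^5; ε/D = 1.01×10^-4; f = 0.01384
h_f = f(L/D)V²/2g = 13.76 m
Total head H = z + h_f = 20.3 + 13.76 = 34.06 m
P_hyd = ρgQH = 788.0·9.81·0.562·34.06 = 148.0 kW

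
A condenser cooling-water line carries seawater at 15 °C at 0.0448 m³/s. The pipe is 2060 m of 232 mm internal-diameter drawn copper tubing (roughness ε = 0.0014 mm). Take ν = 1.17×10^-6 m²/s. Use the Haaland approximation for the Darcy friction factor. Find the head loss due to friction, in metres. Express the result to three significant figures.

h_f ≈ 7.82 m

V = 4Q/(πD²) = 4·0.0448/(π·0.232²) = 1.060 m/s
Re = VD/ν = 1.060·0.232/1.17×10^-6 = 2.10×10^5 → turbulent
ε/D = 0.0014/232 = 6.03×10^-6
Haaland: f = 0.01539
h_f = f(L/D)V²/(2g) = 0.01539·(2060/0.232)·1.060²/(2·9.81) = 7.821 m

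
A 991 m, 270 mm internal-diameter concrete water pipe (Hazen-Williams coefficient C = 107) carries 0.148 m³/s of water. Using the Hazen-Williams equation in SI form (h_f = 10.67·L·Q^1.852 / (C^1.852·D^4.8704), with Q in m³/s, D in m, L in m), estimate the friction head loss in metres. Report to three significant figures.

h_f = 10.67·991·0.148^1.852 / (107^1.852·0.270^4.8704) = 31.52 m

h_f ≈ 31.5 m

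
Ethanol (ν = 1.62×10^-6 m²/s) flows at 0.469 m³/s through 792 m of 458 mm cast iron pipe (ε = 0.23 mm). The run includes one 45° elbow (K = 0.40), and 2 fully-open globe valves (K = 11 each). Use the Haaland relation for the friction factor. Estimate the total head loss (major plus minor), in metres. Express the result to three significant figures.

V = 4Q/(πD²) = 2.847 m/s; V²/2g = 0.4131 m
Re = 8.05×10^5, ε/D = 5.02×10^-4 → f = 0.01729 (Haaland)
Major: h_f = f(L/D)·V²/2g = 0.01729·1729·0.4131 = 12.35 m
Minor: ΣK = 22.4; h_m = ΣK·V²/2g = 9.252 m
Total H_L = 12.35 + 9.252 = 21.60 m

H_L ≈ 21.6 m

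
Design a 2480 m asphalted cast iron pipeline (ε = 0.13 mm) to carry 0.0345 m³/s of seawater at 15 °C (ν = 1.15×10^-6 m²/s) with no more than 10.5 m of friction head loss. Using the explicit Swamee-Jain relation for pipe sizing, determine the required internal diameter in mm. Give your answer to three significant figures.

Swamee-Jain (Type III): D = 0.66·[ε^1.25·(LQ²/(gh_f))^4.75 + ν·Q^9.4·(L/(gh_f))^5.2]^0.04
LQ²/(gh_f) = 0.02866; L/(gh_f) = 24.08
Term 1 = ε^1.25·(…)^4.75 = 6.52×10^-13; Term 2 = ν·Q^9.4·(…)^5.2 = 3.17×10^-13
D = 0.66·(6.52×10^-13 + 3.17×10^-13)^0.04 = 0.2183 m = 218 mm
Check: V = 0.922 m/s, Re = 1.75×10^5, f = 0.01964, h_f = 9.67 m ≈ 10.5 m ✓

D ≈ 218 mm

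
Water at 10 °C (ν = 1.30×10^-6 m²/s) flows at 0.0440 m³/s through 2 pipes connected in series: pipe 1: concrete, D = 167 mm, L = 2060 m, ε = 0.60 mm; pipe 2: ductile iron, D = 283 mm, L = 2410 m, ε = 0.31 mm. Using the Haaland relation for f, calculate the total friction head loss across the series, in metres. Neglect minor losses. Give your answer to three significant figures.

Pipe 1: V = 2.009 m/s, Re = 2.58×10^5, ε/D = 0.00359, f = 0.02801, h_1 = f(L/D)V²/2g = 71.07 m
Pipe 2: V = 0.6995 m/s, Re = 1.52×10^5, ε/D = 0.00110, f = 0.02162, h_2 = f(L/D)V²/2g = 4.591 m
Series → Q common, losses add: H = Σh = 75.66 m

H ≈ 75.7 m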